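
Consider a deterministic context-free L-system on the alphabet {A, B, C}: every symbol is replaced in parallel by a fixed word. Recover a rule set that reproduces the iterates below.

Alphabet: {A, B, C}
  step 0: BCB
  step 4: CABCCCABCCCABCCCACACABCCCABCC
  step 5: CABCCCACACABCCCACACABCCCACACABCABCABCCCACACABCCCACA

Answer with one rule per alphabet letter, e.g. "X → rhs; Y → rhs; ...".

A->B, B->CC, C->CA

  step 4 ⇒ step 5: CABCCCABCCCABCCCACACABCCCABCC ⇒ CA·B·CC·CA·CA·CA·B·CC·CA·CA·CA·B·CC·CA·CA·CA·B·CA·B·CA·B·CC·CA·CA·CA·B·CC·CA·CA
    A ↦ B
    B ↦ CC
    C ↦ CA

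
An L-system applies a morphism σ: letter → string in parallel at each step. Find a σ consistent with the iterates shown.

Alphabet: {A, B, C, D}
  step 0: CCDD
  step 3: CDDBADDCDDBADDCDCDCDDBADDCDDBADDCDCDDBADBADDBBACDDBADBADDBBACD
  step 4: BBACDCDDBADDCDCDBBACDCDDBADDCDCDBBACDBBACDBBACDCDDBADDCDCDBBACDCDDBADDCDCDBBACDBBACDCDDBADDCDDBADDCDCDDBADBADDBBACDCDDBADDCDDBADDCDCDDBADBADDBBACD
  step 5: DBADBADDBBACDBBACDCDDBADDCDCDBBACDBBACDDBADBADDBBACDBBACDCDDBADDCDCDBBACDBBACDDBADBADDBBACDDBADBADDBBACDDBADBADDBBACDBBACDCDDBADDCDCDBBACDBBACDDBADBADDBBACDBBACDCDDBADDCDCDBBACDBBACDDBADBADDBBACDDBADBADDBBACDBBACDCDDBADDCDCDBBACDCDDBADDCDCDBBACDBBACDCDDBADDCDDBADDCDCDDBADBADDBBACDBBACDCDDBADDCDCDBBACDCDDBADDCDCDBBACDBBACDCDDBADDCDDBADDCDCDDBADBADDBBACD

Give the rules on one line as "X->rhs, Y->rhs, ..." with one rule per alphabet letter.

  step 4 ⇒ step 5: BBACDCDDBADDCDCDBBACDCDDBADDCDCDBBACDBBACDBBACDCDDBADDCDCDBBACDCDDBADDCDCDBBACDBBACDCDDBADDCDDBADDCDCDDBADBADDBBACDCDDBADDCDDBADDCDCDDBADBADDBBACD ⇒ DBA·DBA·DD·BBA·CD·BBA·CD·CD·DBA·DD·CD·CD·BBA·CD·BBA·CD·DBA·DBA·DD·BBA·CD·BBA·CD·CD·DBA·DD·CD·CD·BBA·CD·BBA·CD·DBA·DBA·DD·BBA·CD·DBA·DBA·DD·BBA·CD·DBA·DBA·DD·BBA·CD·BBA·CD·CD·DBA·DD·CD·CD·BBA·CD·BBA·CD·DBA·DBA·DD·BBA·CD·BBA·CD·CD·DBA·DD·CD·CD·BBA·CD·BBA·CD·DBA·DBA·DD·BBA·CD·DBA·DBA·DD·BBA·CD·BBA·CD·CD·DBA·DD·CD·CD·BBA·CD·CD·DBA·DD·CD·CD·BBA·CD·BBA·CD·CD·DBA·DD·CD·DBA·DD·CD·CD·DBA·DBA·DD·BBA·CD·BBA·CD·CD·DBA·DD·CD·CD·BBA·CD·CD·DBA·DD·CD·CD·BBA·CD·BBA·CD·CD·DBA·DD·CD·DBA·DD·CD·CD·DBA·DBA·DD·BBA·CD
    A ↦ DD
    B ↦ DBA
    C ↦ BBA
    D ↦ CD

A->DD, B->DBA, C->BBA, D->CD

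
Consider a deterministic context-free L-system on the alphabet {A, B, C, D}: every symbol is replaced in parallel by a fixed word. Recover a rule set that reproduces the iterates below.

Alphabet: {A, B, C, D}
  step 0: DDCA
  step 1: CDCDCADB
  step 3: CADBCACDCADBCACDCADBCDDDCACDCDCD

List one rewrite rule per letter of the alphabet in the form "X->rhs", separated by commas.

A->DB, B->DD, C->CA, D->CD

  step 0 ⇒ step 1: DDCA ⇒ CD·CD·CA·DB
    A ↦ DB
    C ↦ CA
    D ↦ CD
    B ↦ DD  (constrained at step 1)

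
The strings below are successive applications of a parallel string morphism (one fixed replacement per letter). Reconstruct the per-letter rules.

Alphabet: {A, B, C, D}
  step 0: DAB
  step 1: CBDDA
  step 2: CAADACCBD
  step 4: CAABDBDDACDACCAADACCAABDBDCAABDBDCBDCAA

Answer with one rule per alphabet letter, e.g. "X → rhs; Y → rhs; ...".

A->BD, B->DA, C->CAA, D->C

  step 1 ⇒ step 2: CBDDA ⇒ CAA·DA·C·C·BD
    A ↦ BD
    B ↦ DA
    C ↦ CAA
    D ↦ C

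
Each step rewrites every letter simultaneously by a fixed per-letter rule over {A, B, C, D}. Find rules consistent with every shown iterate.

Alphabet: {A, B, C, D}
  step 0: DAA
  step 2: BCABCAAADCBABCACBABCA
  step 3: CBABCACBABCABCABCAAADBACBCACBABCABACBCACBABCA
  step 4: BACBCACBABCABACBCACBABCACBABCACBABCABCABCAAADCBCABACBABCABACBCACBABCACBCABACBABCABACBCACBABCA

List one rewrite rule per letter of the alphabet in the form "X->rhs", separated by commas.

A->BCA, B->C, C->BA, D->AAD

  step 3 ⇒ step 4: CBABCACBABCABCABCAAADBACBCACBABCABACBCACBABCA ⇒ BA·C·BCA·C·BA·BCA·BA·C·BCA·C·BA·BCA·C·BA·BCA·C·BA·BCA·BCA·BCA·AAD·C·BCA·BA·C·BA·BCA·BA·C·BCA·C·BA·BCA·C·BCA·BA·C·BA·BCA·BA·C·BCA·C·BA·BCA
    A ↦ BCA
    B ↦ C
    C ↦ BA
    D ↦ AAD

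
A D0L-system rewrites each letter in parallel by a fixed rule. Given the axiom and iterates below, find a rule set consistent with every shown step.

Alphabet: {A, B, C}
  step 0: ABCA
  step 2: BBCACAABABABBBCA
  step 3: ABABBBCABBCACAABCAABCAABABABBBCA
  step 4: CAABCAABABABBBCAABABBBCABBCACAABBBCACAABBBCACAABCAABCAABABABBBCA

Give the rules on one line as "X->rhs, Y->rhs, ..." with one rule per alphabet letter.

  step 3 ⇒ step 4: ABABBBCABBCACAABCAABCAABABABBBCA ⇒ CA·AB·CA·AB·AB·AB·BB·CA·AB·AB·BB·CA·BB·CA·CA·AB·BB·CA·CA·AB·BB·CA·CA·AB·CA·AB·CA·AB·AB·AB·BB·CA
    A ↦ CA
    B ↦ AB
    C ↦ BB

A->CA, B->AB, C->BB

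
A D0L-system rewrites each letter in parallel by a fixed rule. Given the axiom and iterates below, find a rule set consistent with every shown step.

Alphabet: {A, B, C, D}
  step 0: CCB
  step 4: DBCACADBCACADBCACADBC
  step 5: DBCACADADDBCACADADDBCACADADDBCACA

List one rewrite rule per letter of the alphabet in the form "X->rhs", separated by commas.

  step 4 ⇒ step 5: DBCACADBCACADBCACADBC ⇒ DBC·AC·A·D·A·D·DBC·AC·A·D·A·D·DBC·AC·A·D·A·D·DBC·AC·A
    A ↦ D
    B ↦ AC
    C ↦ A
    D ↦ DBC

A->D, B->AC, C->A, D->DBC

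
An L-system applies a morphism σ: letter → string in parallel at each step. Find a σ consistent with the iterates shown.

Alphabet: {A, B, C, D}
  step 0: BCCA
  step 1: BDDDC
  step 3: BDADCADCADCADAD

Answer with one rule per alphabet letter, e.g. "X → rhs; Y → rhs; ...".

A->C, B->BD, C->D, D->AD

  step 0 ⇒ step 1: BCCA ⇒ BD·D·D·C
    A ↦ C
    B ↦ BD
    C ↦ D
    D ↦ AD  (constrained at step 1)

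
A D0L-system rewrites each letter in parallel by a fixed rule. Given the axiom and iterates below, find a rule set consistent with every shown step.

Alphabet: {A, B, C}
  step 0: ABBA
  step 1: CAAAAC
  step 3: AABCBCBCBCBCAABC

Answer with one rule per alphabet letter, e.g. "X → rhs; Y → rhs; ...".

A->C, B->AA, C->BC

  step 0 ⇒ step 1: ABBA ⇒ C·AA·AA·C
    A ↦ C
    B ↦ AA
    C ↦ BC  (constrained at step 1)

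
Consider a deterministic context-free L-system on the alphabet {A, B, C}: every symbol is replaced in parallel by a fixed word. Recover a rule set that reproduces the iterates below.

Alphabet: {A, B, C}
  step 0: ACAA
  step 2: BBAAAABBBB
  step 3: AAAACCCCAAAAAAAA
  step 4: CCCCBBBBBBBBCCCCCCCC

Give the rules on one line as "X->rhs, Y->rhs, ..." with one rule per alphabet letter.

A->C, B->AA, C->BB

  step 3 ⇒ step 4: AAAACCCCAAAAAAAA ⇒ C·C·C·C·BB·BB·BB·BB·C·C·C·C·C·C·C·C
    A ↦ C
    C ↦ BB
  step 2 ⇒ step 3: BBAAAABBBB ⇒ AA·AA·C·C·C·C·AA·AA·AA·AA
    B ↦ AA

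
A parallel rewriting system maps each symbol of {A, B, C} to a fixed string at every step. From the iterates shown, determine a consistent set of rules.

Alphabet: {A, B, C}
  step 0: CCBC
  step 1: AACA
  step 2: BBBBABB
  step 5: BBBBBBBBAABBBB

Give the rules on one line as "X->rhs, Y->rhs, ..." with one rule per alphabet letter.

A->BB, B->C, C->A

  step 1 ⇒ step 2: AACA ⇒ BB·BB·A·BB
    A ↦ BB
    C ↦ A
  step 0 ⇒ step 1: CCBC ⇒ A·A·C·A
    B ↦ C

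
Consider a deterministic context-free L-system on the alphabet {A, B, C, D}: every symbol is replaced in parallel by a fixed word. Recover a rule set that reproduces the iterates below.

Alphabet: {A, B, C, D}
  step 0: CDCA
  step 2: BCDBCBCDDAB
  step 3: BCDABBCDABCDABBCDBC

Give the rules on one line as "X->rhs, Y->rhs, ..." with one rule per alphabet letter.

A->CD, B->BC, C->DA, D->B

  step 2 ⇒ step 3: BCDBCBCDDAB ⇒ BC·DA·B·BC·DA·BC·DA·B·B·CD·BC
    A ↦ CD
    B ↦ BC
    C ↦ DA
    D ↦ B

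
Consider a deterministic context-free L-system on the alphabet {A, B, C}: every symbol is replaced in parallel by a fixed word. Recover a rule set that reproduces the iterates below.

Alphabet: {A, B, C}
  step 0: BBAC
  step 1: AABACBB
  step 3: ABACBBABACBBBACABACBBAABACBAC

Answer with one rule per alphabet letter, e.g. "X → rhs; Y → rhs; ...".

  step 0 ⇒ step 1: BBAC ⇒ A·A·BAC·BB
    A ↦ BAC
    B ↦ A
    C ↦ BB

A->BAC, B->A, C->BB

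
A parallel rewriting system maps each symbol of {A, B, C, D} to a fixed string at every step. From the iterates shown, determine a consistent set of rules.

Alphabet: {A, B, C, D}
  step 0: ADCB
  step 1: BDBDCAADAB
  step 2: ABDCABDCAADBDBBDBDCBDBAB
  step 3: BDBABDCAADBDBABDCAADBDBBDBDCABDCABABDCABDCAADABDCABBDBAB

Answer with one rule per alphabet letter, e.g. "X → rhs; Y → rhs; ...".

  step 2 ⇒ step 3: ABDCABDCAADBDBBDBDCBDBAB ⇒ BDB·AB·DC·AAD·BDB·AB·DC·AAD·BDB·BDB·DC·AB·DC·AB·AB·DC·AB·DC·AAD·AB·DC·AB·BDB·AB
    A ↦ BDB
    B ↦ AB
    C ↦ AAD
    D ↦ DC

A->BDB, B->AB, C->AAD, D->DC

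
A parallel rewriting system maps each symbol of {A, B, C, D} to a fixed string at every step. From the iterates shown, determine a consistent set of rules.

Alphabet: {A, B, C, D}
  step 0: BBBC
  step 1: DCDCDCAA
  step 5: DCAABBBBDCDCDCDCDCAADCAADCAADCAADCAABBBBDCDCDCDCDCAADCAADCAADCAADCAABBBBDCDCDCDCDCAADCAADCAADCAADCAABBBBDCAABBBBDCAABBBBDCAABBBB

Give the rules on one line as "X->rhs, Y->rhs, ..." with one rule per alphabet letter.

A->BB, B->DC, C->AA, D->DC

  step 0 ⇒ step 1: BBBC ⇒ DC·DC·DC·AA
    B ↦ DC
    C ↦ AA
    A ↦ BB  (constrained at step 1)
    D ↦ DC  (constrained at step 1)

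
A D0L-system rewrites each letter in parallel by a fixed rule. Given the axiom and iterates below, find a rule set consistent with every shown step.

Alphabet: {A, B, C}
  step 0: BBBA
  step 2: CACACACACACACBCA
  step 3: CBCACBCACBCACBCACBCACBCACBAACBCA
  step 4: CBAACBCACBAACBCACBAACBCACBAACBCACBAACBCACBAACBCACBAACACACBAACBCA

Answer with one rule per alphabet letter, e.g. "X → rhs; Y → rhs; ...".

A->CA, B->AA, C->CB

  step 3 ⇒ step 4: CBCACBCACBCACBCACBCACBCACBAACBCA ⇒ CB·AA·CB·CA·CB·AA·CB·CA·CB·AA·CB·CA·CB·AA·CB·CA·CB·AA·CB·CA·CB·AA·CB·CA·CB·AA·CA·CA·CB·AA·CB·CA
    A ↦ CA
    B ↦ AA
    C ↦ CB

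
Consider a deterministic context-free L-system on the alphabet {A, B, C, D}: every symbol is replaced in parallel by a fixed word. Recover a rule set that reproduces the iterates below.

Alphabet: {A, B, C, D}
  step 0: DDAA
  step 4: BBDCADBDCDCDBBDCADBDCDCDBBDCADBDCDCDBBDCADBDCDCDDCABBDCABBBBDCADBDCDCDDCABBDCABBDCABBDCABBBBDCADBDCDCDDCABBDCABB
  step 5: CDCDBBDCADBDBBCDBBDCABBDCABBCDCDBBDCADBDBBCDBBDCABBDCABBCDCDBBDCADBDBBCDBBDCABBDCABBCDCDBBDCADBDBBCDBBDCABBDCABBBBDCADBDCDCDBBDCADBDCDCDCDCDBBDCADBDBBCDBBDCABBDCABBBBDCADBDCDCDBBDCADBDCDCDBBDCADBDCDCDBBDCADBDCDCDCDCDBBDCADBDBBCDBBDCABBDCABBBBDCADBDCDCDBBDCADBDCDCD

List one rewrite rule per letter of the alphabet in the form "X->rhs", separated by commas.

  step 4 ⇒ step 5: BBDCADBDCDCDBBDCADBDCDCDBBDCADBDCDCDBBDCADBDCDCDDCABBDCABBBBDCADBDCDCDDCABBDCABBDCABBDCABBBBDCADBDCDCDDCABBDCABB ⇒ CD·CD·BB·DCA·DBD·BB·CD·BB·DCA·BB·DCA·BB·CD·CD·BB·DCA·DBD·BB·CD·BB·DCA·BB·DCA·BB·CD·CD·BB·DCA·DBD·BB·CD·BB·DCA·BB·DCA·BB·CD·CD·BB·DCA·DBD·BB·CD·BB·DCA·BB·DCA·BB·BB·DCA·DBD·CD·CD·BB·DCA·DBD·CD·CD·CD·CD·BB·DCA·DBD·BB·CD·BB·DCA·BB·DCA·BB·BB·DCA·DBD·CD·CD·BB·DCA·DBD·CD·CD·BB·DCA·DBD·CD·CD·BB·DCA·DBD·CD·CD·CD·CD·BB·DCA·DBD·BB·CD·BB·DCA·BB·DCA·BB·BB·DCA·DBD·CD·CD·BB·DCA·DBD·CD·CD
    A ↦ DBD
    B ↦ CD
    C ↦ DCA
    D ↦ BB

A->DBD, B->CD, C->DCA, D->BB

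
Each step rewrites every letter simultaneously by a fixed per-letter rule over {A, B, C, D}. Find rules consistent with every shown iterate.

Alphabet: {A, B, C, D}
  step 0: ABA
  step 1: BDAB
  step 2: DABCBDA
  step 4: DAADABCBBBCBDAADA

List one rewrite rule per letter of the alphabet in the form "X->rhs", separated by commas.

  step 1 ⇒ step 2: BDAB ⇒ DA·BC·B·DA
    A ↦ B
    B ↦ DA
    D ↦ BC
    C ↦ A  (constrained at step 2)

A->B, B->DA, C->A, D->BC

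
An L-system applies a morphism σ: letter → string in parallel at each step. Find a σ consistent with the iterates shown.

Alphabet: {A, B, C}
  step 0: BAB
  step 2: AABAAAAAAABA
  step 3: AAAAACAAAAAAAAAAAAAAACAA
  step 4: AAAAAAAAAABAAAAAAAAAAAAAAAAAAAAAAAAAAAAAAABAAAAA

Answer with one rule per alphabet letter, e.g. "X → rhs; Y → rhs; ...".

  step 3 ⇒ step 4: AAAAACAAAAAAAAAAAAAAACAA ⇒ AA·AA·AA·AA·AA·BA·AA·AA·AA·AA·AA·AA·AA·AA·AA·AA·AA·AA·AA·AA·AA·BA·AA·AA
    A ↦ AA
    C ↦ BA
  step 2 ⇒ step 3: AABAAAAAAABA ⇒ AA·AA·AC·AA·AA·AA·AA·AA·AA·AA·AC·AA
    B ↦ AC

A->AA, B->AC, C->BA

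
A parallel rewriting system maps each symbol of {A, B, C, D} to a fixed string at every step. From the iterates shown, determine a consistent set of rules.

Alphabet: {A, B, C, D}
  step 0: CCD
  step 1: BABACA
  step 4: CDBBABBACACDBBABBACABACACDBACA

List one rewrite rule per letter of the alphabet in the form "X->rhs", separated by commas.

  step 0 ⇒ step 1: CCD ⇒ BA·BA·CA
    C ↦ BA
    D ↦ CA
    A ↦ B  (constrained at step 1)
    B ↦ CD  (constrained at step 1)

A->B, B->CD, C->BA, D->CA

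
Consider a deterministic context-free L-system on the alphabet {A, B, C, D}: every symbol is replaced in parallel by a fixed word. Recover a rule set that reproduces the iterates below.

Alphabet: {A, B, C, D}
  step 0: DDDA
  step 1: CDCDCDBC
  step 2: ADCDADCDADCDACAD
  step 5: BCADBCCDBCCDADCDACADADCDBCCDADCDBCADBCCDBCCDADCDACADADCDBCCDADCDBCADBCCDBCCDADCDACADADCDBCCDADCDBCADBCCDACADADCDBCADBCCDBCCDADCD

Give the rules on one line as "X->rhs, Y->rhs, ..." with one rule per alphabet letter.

  step 1 ⇒ step 2: CDCDCDBC ⇒ AD·CD·AD·CD·AD·CD·AC·AD
    B ↦ AC
    C ↦ AD
    D ↦ CD
  step 0 ⇒ step 1: DDDA ⇒ CD·CD·CD·BC
    A ↦ BC

A->BC, B->AC, C->AD, D->CD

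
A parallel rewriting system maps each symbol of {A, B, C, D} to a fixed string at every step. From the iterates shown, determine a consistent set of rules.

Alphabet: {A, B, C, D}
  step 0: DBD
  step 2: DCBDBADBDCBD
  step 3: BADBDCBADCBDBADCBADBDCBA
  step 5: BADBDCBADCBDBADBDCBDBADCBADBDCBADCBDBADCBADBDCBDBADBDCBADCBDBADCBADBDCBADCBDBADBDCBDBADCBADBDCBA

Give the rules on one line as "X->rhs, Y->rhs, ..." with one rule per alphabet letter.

A->BD, B->DC, C->DB, D->BA

  step 2 ⇒ step 3: DCBDBADBDCBD ⇒ BA·DB·DC·BA·DC·BD·BA·DC·BA·DB·DC·BA
    A ↦ BD
    B ↦ DC
    C ↦ DB
    D ↦ BA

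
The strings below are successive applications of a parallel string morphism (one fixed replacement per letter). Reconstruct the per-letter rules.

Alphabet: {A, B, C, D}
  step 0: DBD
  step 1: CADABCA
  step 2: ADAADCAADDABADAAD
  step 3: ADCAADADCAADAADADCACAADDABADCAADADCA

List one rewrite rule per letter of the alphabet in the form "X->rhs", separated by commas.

A->AD, B->DAB, C->ADA, D->CA

  step 2 ⇒ step 3: ADAADCAADDABADAAD ⇒ AD·CA·AD·AD·CA·ADA·AD·AD·CA·CA·AD·DAB·AD·CA·AD·AD·CA
    A ↦ AD
    B ↦ DAB
    C ↦ ADA
    D ↦ CA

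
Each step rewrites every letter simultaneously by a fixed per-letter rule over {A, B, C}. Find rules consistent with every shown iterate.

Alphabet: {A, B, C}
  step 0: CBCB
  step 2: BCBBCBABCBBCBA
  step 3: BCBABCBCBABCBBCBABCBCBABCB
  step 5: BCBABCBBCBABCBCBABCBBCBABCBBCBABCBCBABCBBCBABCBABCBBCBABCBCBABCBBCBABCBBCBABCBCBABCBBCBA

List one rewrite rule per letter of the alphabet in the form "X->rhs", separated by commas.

A->B, B->BC, C->BA

  step 2 ⇒ step 3: BCBBCBABCBBCBA ⇒ BC·BA·BC·BC·BA·BC·B·BC·BA·BC·BC·BA·BC·B
    A ↦ B
    B ↦ BC
    C ↦ BA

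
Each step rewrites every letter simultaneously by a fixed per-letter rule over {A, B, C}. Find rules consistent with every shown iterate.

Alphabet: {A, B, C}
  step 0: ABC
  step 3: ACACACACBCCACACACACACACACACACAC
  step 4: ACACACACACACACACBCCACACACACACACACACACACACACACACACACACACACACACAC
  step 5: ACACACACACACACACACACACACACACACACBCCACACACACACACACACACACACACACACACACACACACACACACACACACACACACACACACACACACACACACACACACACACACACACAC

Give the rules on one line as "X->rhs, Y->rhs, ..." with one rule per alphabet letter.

  step 4 ⇒ step 5: ACACACACACACACACBCCACACACACACACACACACACACACACACACACACACACACACAC ⇒ AC·AC·AC·AC·AC·AC·AC·AC·AC·AC·AC·AC·AC·AC·AC·AC·BCC·AC·AC·AC·AC·AC·AC·AC·AC·AC·AC·AC·AC·AC·AC·AC·AC·AC·AC·AC·AC·AC·AC·AC·AC·AC·AC·AC·AC·AC·AC·AC·AC·AC·AC·AC·AC·AC·AC·AC·AC·AC·AC·AC·AC·AC·AC
    A ↦ AC
    B ↦ BCC
    C ↦ AC

A->AC, B->BCC, C->AC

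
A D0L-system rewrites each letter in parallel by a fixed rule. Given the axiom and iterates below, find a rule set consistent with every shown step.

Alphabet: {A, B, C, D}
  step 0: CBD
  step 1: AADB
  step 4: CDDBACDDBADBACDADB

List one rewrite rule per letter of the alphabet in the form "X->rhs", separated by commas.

A->CD, B->A, C->A, D->DB

  step 0 ⇒ step 1: CBD ⇒ A·A·DB
    B ↦ A
    C ↦ A
    D ↦ DB
    A ↦ CD  (constrained at step 1)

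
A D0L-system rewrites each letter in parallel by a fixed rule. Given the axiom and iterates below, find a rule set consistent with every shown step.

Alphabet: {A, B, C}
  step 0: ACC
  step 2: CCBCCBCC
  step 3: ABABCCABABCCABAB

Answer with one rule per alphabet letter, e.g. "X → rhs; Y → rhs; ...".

  step 2 ⇒ step 3: CCBCCBCC ⇒ AB·AB·CC·AB·AB·CC·AB·AB
    B ↦ CC
    C ↦ AB
    A ↦ B  (constrained at step 0)

A->B, B->CC, C->AB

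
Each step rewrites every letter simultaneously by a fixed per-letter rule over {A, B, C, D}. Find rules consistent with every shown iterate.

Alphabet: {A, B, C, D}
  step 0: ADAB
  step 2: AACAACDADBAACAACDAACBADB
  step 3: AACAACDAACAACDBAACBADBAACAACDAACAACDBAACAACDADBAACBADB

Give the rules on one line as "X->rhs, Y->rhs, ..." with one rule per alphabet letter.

  step 2 ⇒ step 3: AACAACDADBAACAACDAACBADB ⇒ AAC·AAC·D·AAC·AAC·D·B·AAC·B·ADB·AAC·AAC·D·AAC·AAC·D·B·AAC·AAC·D·ADB·AAC·B·ADB
    A ↦ AAC
    B ↦ ADB
    C ↦ D
    D ↦ B

A->AAC, B->ADB, C->D, D->B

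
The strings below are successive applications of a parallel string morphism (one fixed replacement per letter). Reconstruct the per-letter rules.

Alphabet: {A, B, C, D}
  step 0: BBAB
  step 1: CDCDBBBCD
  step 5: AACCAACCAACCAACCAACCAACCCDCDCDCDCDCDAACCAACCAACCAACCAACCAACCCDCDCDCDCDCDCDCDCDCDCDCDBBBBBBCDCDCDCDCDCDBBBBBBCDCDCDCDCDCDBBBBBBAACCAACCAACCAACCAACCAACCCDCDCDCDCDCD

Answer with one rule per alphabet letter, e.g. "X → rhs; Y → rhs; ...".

  step 0 ⇒ step 1: BBAB ⇒ CD·CD·BBB·CD
    A ↦ BBB
    B ↦ CD
    C ↦ A  (constrained at step 1)
    D ↦ ACC  (constrained at step 1)

A->BBB, B->CD, C->A, D->ACC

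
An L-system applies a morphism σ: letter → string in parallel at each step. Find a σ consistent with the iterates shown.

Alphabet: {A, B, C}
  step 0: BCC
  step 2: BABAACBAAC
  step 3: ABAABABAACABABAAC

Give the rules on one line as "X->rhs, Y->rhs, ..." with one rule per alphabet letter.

  step 2 ⇒ step 3: BABAACBAAC ⇒ A·BA·A·BA·BA·AC·A·BA·BA·AC
    A ↦ BA
    B ↦ A
    C ↦ AC

A->BA, B->A, C->AC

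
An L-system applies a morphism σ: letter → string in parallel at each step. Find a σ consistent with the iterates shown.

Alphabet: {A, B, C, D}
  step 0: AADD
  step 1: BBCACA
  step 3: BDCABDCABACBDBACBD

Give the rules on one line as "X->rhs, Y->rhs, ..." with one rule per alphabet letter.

A->B, B->BD, C->AC, D->CA

  step 0 ⇒ step 1: AADD ⇒ B·B·CA·CA
    A ↦ B
    D ↦ CA
    B ↦ BD  (constrained at step 1)
    C ↦ AC  (constrained at step 1)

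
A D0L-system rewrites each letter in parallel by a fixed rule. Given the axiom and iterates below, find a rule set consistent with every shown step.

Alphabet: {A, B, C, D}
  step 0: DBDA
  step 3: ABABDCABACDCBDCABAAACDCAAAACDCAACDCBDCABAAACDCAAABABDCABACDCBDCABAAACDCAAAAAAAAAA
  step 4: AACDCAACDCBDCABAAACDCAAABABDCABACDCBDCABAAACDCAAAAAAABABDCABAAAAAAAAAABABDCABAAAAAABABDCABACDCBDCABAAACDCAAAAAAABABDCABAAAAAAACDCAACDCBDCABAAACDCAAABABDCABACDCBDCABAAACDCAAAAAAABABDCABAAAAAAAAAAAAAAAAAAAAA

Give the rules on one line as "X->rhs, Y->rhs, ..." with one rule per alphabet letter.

  step 3 ⇒ step 4: ABABDCABACDCBDCABAAACDCAAAACDCAACDCBDCABAAACDCAAABABDCABACDCBDCABAAACDCAAAAAAAAAA ⇒ AA·CDC·AA·CDC·BDC·ABA·AA·CDC·AA·ABA·BDC·ABA·CDC·BDC·ABA·AA·CDC·AA·AA·AA·ABA·BDC·ABA·AA·AA·AA·AA·ABA·BDC·ABA·AA·AA·ABA·BDC·ABA·CDC·BDC·ABA·AA·CDC·AA·AA·AA·ABA·BDC·ABA·AA·AA·AA·CDC·AA·CDC·BDC·ABA·AA·CDC·AA·ABA·BDC·ABA·CDC·BDC·ABA·AA·CDC·AA·AA·AA·ABA·BDC·ABA·AA·AA·AA·AA·AA·AA·AA·AA·AA·AA
    A ↦ AA
    B ↦ CDC
    C ↦ ABA
    D ↦ BDC

A->AA, B->CDC, C->ABA, D->BDC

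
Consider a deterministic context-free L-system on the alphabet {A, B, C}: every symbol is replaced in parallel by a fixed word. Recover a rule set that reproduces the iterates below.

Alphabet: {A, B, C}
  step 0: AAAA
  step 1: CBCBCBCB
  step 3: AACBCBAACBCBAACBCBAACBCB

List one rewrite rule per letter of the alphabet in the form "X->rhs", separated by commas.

A->CB, B->AA, C->B

  step 0 ⇒ step 1: AAAA ⇒ CB·CB·CB·CB
    A ↦ CB
    B ↦ AA  (constrained at step 1)
    C ↦ B  (constrained at step 1)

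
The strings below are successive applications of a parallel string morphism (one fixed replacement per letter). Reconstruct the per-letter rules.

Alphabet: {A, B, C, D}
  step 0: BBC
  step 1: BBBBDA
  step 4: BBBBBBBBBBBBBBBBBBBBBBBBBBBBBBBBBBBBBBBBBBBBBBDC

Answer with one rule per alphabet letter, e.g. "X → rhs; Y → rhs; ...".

  step 0 ⇒ step 1: BBC ⇒ BB·BB·DA
    B ↦ BB
    C ↦ DA
    A ↦ DC  (constrained at step 1)
    D ↦ BB  (constrained at step 1)

A->DC, B->BB, C->DA, D->BB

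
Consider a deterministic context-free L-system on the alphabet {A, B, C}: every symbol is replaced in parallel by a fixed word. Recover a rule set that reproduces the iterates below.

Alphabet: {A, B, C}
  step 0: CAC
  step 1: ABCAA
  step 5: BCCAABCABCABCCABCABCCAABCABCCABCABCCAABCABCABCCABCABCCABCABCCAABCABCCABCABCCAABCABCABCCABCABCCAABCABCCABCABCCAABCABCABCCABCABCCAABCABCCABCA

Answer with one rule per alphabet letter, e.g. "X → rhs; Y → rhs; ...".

  step 0 ⇒ step 1: CAC ⇒ A·BCA·A
    A ↦ BCA
    C ↦ A
    B ↦ BCC  (constrained at step 1)

A->BCA, B->BCC, C->A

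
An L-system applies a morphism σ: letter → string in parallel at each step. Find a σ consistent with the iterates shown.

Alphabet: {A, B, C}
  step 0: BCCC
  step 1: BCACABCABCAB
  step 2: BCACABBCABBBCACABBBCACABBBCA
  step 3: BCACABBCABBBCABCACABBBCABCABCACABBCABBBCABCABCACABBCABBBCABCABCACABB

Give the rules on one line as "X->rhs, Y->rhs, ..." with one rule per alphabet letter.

  step 2 ⇒ step 3: BCACABBCABBBCACABBBCACABBBCA ⇒ BCA·CAB·B·CAB·B·BCA·BCA·CAB·B·BCA·BCA·BCA·CAB·B·CAB·B·BCA·BCA·BCA·CAB·B·CAB·B·BCA·BCA·BCA·CAB·B
    A ↦ B
    B ↦ BCA
    C ↦ CAB

A->B, B->BCA, C->CAB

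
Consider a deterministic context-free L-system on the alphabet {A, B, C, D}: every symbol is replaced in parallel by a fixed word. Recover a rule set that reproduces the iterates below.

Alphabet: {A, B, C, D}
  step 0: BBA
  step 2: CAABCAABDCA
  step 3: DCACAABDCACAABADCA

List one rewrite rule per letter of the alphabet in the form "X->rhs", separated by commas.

A->CA, B->AB, C->D, D->A

  step 2 ⇒ step 3: CAABCAABDCA ⇒ D·CA·CA·AB·D·CA·CA·AB·A·D·CA
    A ↦ CA
    B ↦ AB
    C ↦ D
    D ↦ A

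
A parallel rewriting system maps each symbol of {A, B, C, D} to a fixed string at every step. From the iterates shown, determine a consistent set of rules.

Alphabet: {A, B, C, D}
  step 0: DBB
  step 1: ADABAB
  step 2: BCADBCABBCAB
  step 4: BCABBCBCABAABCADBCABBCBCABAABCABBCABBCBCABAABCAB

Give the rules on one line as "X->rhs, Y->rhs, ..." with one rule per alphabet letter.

  step 1 ⇒ step 2: ADABAB ⇒ BC·AD·BC·AB·BC·AB
    A ↦ BC
    B ↦ AB
    D ↦ AD
    C ↦ AA  (constrained at step 2)

A->BC, B->AB, C->AA, D->AD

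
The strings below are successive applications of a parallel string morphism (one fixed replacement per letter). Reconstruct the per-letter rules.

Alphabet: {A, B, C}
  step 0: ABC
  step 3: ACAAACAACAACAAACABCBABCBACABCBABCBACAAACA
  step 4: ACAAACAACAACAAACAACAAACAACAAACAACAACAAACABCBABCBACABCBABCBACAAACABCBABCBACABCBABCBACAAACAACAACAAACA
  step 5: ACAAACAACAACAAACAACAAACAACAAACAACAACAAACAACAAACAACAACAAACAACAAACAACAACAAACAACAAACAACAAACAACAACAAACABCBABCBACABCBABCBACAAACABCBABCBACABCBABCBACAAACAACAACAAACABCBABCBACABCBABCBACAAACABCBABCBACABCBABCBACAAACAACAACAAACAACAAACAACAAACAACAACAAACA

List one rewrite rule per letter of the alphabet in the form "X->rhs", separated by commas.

  step 4 ⇒ step 5: ACAAACAACAACAAACAACAAACAACAAACAACAACAAACABCBABCBACABCBABCBACAAACABCBABCBACABCBABCBACAAACAACAACAAACA ⇒ ACA·A·ACA·ACA·ACA·A·ACA·ACA·A·ACA·ACA·A·ACA·ACA·ACA·A·ACA·ACA·A·ACA·ACA·ACA·A·ACA·ACA·A·ACA·ACA·ACA·A·ACA·ACA·A·ACA·ACA·A·ACA·ACA·ACA·A·ACA·BCB·A·BCB·ACA·BCB·A·BCB·ACA·A·ACA·BCB·A·BCB·ACA·BCB·A·BCB·ACA·A·ACA·ACA·ACA·A·ACA·BCB·A·BCB·ACA·BCB·A·BCB·ACA·A·ACA·BCB·A·BCB·ACA·BCB·A·BCB·ACA·A·ACA·ACA·ACA·A·ACA·ACA·A·ACA·ACA·A·ACA·ACA·ACA·A·ACA
    A ↦ ACA
    B ↦ BCB
    C ↦ A

A->ACA, B->BCB, C->A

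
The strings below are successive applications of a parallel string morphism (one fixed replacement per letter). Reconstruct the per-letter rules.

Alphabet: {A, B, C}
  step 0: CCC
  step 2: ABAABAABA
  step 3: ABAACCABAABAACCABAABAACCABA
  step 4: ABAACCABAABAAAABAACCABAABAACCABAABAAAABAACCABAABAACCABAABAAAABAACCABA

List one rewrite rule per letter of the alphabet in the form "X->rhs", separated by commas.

A->ABA, B->ACC, C->A

  step 3 ⇒ step 4: ABAACCABAABAACCABAABAACCABA ⇒ ABA·ACC·ABA·ABA·A·A·ABA·ACC·ABA·ABA·ACC·ABA·ABA·A·A·ABA·ACC·ABA·ABA·ACC·ABA·ABA·A·A·ABA·ACC·ABA
    A ↦ ABA
    B ↦ ACC
    C ↦ A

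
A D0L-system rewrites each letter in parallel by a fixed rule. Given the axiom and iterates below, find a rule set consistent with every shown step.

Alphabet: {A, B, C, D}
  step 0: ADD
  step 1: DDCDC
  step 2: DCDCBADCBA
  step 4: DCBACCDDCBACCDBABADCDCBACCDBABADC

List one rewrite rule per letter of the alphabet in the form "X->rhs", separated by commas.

  step 1 ⇒ step 2: DDCDC ⇒ DC·DC·BA·DC·BA
    C ↦ BA
    D ↦ DC
  step 0 ⇒ step 1: ADD ⇒ D·DC·DC
    A ↦ D
    B ↦ CC  (constrained at step 2)

A->D, B->CC, C->BA, D->DC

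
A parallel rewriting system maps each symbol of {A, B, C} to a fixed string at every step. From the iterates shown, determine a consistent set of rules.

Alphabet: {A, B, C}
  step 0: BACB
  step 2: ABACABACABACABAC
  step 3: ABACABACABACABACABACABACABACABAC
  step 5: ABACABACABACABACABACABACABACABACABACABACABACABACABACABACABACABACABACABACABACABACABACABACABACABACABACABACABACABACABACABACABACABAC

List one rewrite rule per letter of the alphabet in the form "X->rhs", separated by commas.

A->AB, B->AC, C->AC

  step 2 ⇒ step 3: ABACABACABACABAC ⇒ AB·AC·AB·AC·AB·AC·AB·AC·AB·AC·AB·AC·AB·AC·AB·AC
    A ↦ AB
    B ↦ AC
    C ↦ AC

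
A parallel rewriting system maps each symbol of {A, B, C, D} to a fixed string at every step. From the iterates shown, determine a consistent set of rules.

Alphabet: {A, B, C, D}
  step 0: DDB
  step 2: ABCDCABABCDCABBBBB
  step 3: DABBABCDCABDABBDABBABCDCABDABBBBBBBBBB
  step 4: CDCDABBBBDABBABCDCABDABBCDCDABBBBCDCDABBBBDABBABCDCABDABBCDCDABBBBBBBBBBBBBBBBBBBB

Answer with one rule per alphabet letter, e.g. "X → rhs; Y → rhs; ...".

  step 3 ⇒ step 4: DABBABCDCABDABBDABBABCDCABDABBBBBBBBBB ⇒ CDC·DA·BB·BB·DA·BB·AB·CDC·AB·DA·BB·CDC·DA·BB·BB·CDC·DA·BB·BB·DA·BB·AB·CDC·AB·DA·BB·CDC·DA·BB·BB·BB·BB·BB·BB·BB·BB·BB·BB
    A ↦ DA
    B ↦ BB
    C ↦ AB
    D ↦ CDC

A->DA, B->BB, C->AB, D->CDC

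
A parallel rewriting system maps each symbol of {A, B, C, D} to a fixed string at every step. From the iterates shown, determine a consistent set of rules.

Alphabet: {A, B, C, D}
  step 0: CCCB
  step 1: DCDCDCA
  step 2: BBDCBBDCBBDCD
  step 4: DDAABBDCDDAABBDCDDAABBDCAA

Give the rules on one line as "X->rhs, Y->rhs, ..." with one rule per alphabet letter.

  step 1 ⇒ step 2: DCDCDCA ⇒ BB·DC·BB·DC·BB·DC·D
    A ↦ D
    C ↦ DC
    D ↦ BB
  step 0 ⇒ step 1: CCCB ⇒ DC·DC·DC·A
    B ↦ A

A->D, B->A, C->DC, D->BB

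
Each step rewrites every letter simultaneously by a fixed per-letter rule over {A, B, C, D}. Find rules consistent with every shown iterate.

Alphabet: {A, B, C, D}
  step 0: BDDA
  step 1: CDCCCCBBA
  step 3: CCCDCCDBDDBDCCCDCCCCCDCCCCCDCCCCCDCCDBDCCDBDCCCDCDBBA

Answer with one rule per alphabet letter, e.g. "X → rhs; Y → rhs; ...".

  step 0 ⇒ step 1: BDDA ⇒ CD·CC·CC·BBA
    A ↦ BBA
    B ↦ CD
    D ↦ CC
    C ↦ DBD  (constrained at step 1)

A->BBA, B->CD, C->DBD, D->CC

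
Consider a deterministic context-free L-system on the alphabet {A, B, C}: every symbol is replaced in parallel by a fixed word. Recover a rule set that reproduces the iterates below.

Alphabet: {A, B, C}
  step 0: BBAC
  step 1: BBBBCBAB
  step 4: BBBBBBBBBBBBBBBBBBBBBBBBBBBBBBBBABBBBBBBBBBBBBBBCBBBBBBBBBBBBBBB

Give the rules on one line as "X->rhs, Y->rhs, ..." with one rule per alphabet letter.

A->CB, B->BB, C->AB

  step 0 ⇒ step 1: BBAC ⇒ BB·BB·CB·AB
    A ↦ CB
    B ↦ BB
    C ↦ AB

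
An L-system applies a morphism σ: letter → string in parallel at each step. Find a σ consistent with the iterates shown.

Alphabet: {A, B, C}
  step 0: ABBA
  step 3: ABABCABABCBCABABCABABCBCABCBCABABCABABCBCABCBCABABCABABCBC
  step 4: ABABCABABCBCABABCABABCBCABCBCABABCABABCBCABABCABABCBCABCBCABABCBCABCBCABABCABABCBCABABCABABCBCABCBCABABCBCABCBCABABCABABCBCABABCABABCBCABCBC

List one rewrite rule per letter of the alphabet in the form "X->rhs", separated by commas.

  step 3 ⇒ step 4: ABABCABABCBCABABCABABCBCABCBCABABCABABCBCABCBCABABCABABCBC ⇒ AB·ABC·AB·ABC·BC·AB·ABC·AB·ABC·BC·ABC·BC·AB·ABC·AB·ABC·BC·AB·ABC·AB·ABC·BC·ABC·BC·AB·ABC·BC·ABC·BC·AB·ABC·AB·ABC·BC·AB·ABC·AB·ABC·BC·ABC·BC·AB·ABC·BC·ABC·BC·AB·ABC·AB·ABC·BC·AB·ABC·AB·ABC·BC·ABC·BC
    A ↦ AB
    B ↦ ABC
    C ↦ BC

A->AB, B->ABC, C->BC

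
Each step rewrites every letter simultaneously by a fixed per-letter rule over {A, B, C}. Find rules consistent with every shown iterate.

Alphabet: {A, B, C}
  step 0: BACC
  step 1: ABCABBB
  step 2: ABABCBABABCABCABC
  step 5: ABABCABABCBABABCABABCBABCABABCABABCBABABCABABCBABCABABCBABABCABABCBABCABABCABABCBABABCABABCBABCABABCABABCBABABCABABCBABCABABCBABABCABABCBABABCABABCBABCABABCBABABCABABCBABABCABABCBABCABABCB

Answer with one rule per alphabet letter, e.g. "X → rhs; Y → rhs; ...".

A->AB, B->ABC, C->B

  step 1 ⇒ step 2: ABCABBB ⇒ AB·ABC·B·AB·ABC·ABC·ABC
    A ↦ AB
    B ↦ ABC
    C ↦ B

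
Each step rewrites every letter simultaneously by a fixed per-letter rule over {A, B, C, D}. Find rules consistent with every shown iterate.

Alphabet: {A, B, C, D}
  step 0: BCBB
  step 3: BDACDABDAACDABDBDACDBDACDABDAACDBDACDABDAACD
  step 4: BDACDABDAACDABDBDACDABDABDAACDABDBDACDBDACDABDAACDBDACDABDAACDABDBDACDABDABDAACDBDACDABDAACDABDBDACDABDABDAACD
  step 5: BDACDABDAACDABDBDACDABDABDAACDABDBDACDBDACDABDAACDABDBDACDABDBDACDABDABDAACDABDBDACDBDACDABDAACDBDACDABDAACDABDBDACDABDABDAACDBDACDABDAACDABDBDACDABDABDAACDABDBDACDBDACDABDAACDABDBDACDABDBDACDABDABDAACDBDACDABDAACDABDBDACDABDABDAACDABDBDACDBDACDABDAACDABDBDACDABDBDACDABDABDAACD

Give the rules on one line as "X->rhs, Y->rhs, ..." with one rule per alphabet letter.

A->ABD, B->BD, C->A, D->ACD

  step 4 ⇒ step 5: BDACDABDAACDABDBDACDABDABDAACDABDBDACDBDACDABDAACDBDACDABDAACDABDBDACDABDABDAACDBDACDABDAACDABDBDACDABDABDAACD ⇒ BD·ACD·ABD·A·ACD·ABD·BD·ACD·ABD·ABD·A·ACD·ABD·BD·ACD·BD·ACD·ABD·A·ACD·ABD·BD·ACD·ABD·BD·ACD·ABD·ABD·A·ACD·ABD·BD·ACD·BD·ACD·ABD·A·ACD·BD·ACD·ABD·A·ACD·ABD·BD·ACD·ABD·ABD·A·ACD·BD·ACD·ABD·A·ACD·ABD·BD·ACD·ABD·ABD·A·ACD·ABD·BD·ACD·BD·ACD·ABD·A·ACD·ABD·BD·ACD·ABD·BD·ACD·ABD·ABD·A·ACD·BD·ACD·ABD·A·ACD·ABD·BD·ACD·ABD·ABD·A·ACD·ABD·BD·ACD·BD·ACD·ABD·A·ACD·ABD·BD·ACD·ABD·BD·ACD·ABD·ABD·A·ACD
    A ↦ ABD
    B ↦ BD
    C ↦ A
    D ↦ ACD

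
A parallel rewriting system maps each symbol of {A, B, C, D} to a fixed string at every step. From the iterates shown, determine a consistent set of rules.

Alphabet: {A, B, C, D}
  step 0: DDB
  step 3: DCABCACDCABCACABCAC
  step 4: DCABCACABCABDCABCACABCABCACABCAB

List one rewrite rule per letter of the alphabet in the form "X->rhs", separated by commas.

  step 3 ⇒ step 4: DCABCACDCABCACABCAC ⇒ DC·AB·C·AC·AB·C·AB·DC·AB·C·AC·AB·C·AB·C·AC·AB·C·AB
    A ↦ C
    B ↦ AC
    C ↦ AB
    D ↦ DC

A->C, B->AC, C->AB, D->DC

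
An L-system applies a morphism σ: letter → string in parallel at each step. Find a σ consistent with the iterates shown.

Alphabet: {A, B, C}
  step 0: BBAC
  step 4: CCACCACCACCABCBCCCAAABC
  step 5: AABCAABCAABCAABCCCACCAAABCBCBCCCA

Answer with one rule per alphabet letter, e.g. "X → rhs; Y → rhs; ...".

A->BC, B->CC, C->A

  step 4 ⇒ step 5: CCACCACCACCABCBCCCAAABC ⇒ A·A·BC·A·A·BC·A·A·BC·A·A·BC·CC·A·CC·A·A·A·BC·BC·BC·CC·A
    A ↦ BC
    B ↦ CC
    C ↦ A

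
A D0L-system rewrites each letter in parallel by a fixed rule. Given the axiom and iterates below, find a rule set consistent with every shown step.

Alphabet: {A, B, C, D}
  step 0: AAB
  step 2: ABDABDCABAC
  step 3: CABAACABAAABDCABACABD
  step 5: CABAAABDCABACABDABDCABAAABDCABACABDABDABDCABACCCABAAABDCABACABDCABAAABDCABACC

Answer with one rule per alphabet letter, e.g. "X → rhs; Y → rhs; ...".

A->C, B->ABA, C->ABD, D->A

  step 2 ⇒ step 3: ABDABDCABAC ⇒ C·ABA·A·C·ABA·A·ABD·C·ABA·C·ABD
    A ↦ C
    B ↦ ABA
    C ↦ ABD
    D ↦ A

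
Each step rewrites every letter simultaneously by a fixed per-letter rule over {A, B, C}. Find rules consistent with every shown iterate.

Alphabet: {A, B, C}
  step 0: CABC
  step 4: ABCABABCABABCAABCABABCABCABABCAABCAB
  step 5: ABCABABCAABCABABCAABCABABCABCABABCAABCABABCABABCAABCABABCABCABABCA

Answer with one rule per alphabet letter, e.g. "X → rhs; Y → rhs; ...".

  step 4 ⇒ step 5: ABCABABCABABCAABCABABCABCABABCAABCAB ⇒ ABC·A·B·ABC·A·ABC·A·B·ABC·A·ABC·A·B·ABC·ABC·A·B·ABC·A·ABC·A·B·ABC·A·B·ABC·A·ABC·A·B·ABC·ABC·A·B·ABC·A
    A ↦ ABC
    B ↦ A
    C ↦ B

A->ABC, B->A, C->B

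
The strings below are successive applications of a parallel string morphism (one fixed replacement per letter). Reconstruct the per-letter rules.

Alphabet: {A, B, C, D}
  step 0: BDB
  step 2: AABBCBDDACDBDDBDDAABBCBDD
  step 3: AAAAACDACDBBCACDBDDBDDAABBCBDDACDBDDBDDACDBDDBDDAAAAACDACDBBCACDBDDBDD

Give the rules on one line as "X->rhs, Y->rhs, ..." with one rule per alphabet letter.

  step 2 ⇒ step 3: AABBCBDDACDBDDBDDAABBCBDD ⇒ AA·AA·ACD·ACD·BBC·ACD·BDD·BDD·AA·BBC·BDD·ACD·BDD·BDD·ACD·BDD·BDD·AA·AA·ACD·ACD·BBC·ACD·BDD·BDD
    A ↦ AA
    B ↦ ACD
    C ↦ BBC
    D ↦ BDD

A->AA, B->ACD, C->BBC, D->BDD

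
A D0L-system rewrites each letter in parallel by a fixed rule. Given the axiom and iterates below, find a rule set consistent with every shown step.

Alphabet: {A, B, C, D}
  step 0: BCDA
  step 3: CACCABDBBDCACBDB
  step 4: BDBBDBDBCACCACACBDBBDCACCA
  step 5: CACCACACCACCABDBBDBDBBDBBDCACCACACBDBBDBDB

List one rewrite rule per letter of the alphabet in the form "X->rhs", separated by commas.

  step 4 ⇒ step 5: BDBBDBDBCACCACACBDBBDCACCA ⇒ CA·C·CA·CA·C·CA·C·CA·BD·B·BD·BD·B·BD·B·BD·CA·C·CA·CA·C·BD·B·BD·BD·B
    A ↦ B
    B ↦ CA
    C ↦ BD
    D ↦ C

A->B, B->CA, C->BD, D->C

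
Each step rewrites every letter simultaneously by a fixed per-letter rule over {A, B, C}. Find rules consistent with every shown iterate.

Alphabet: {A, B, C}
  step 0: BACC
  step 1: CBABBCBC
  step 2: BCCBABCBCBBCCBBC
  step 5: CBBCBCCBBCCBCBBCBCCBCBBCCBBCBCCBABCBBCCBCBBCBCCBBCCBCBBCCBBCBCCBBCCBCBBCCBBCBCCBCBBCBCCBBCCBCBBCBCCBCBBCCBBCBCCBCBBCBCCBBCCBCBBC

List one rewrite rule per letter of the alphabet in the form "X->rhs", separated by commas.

A->AB, B->CB, C->BC

  step 1 ⇒ step 2: CBABBCBC ⇒ BC·CB·AB·CB·CB·BC·CB·BC
    A ↦ AB
    B ↦ CB
    C ↦ BC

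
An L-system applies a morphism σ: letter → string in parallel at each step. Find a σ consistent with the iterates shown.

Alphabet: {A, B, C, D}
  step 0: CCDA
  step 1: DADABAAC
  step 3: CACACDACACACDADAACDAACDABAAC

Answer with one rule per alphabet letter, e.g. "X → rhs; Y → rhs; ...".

A->AC, B->C, C->DA, D->BA

  step 0 ⇒ step 1: CCDA ⇒ DA·DA·BA·AC
    A ↦ AC
    C ↦ DA
    D ↦ BA
    B ↦ C  (constrained at step 1)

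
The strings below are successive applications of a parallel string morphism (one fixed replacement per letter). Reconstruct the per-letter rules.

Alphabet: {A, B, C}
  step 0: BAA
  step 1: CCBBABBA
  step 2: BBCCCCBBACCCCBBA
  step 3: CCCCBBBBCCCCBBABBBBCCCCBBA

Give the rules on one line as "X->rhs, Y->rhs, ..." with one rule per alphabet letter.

  step 2 ⇒ step 3: BBCCCCBBACCCCBBA ⇒ CC·CC·B·B·B·B·CC·CC·BBA·B·B·B·B·CC·CC·BBA
    A ↦ BBA
    B ↦ CC
    C ↦ B

A->BBA, B->CC, C->B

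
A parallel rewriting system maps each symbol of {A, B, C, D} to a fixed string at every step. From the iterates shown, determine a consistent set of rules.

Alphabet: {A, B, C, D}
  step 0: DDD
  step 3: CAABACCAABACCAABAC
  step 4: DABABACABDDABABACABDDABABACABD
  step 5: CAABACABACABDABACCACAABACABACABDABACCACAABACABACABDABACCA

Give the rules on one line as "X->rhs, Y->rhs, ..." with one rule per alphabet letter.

  step 4 ⇒ step 5: DABABACABDDABABACABDDABABACABD ⇒ CA·AB·AC·AB·AC·AB·D·AB·AC·CA·CA·AB·AC·AB·AC·AB·D·AB·AC·CA·CA·AB·AC·AB·AC·AB·D·AB·AC·CA
    A ↦ AB
    B ↦ AC
    C ↦ D
    D ↦ CA

A->AB, B->AC, C->D, D->CA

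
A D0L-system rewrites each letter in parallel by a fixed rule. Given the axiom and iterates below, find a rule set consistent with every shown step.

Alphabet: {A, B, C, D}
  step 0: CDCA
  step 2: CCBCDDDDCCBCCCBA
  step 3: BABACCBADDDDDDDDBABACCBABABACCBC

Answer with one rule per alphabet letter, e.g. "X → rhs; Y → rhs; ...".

  step 2 ⇒ step 3: CCBCDDDDCCBCCCBA ⇒ BA·BA·CC·BA·DD·DD·DD·DD·BA·BA·CC·BA·BA·BA·CC·BC
    A ↦ BC
    B ↦ CC
    C ↦ BA
    D ↦ DD

A->BC, B->CC, C->BA, D->DD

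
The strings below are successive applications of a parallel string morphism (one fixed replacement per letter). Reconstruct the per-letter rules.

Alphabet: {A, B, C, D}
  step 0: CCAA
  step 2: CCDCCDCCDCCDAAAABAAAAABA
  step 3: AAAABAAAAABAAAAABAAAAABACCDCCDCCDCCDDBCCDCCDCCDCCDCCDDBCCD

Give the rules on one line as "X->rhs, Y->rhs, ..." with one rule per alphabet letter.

A->CCD, B->DB, C->AA, D->BA

  step 2 ⇒ step 3: CCDCCDCCDCCDAAAABAAAAABA ⇒ AA·AA·BA·AA·AA·BA·AA·AA·BA·AA·AA·BA·CCD·CCD·CCD·CCD·DB·CCD·CCD·CCD·CCD·CCD·DB·CCD
    A ↦ CCD
    B ↦ DB
    C ↦ AA
    D ↦ BA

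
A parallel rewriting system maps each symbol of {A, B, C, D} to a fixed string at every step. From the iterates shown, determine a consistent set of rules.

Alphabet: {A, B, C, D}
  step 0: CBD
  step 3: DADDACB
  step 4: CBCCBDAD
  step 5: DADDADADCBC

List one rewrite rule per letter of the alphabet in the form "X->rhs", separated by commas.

  step 4 ⇒ step 5: CBCCBDAD ⇒ DA·D·DA·DA·D·C·B·C
    A ↦ B
    B ↦ D
    C ↦ DA
    D ↦ C

A->B, B->D, C->DA, D->C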